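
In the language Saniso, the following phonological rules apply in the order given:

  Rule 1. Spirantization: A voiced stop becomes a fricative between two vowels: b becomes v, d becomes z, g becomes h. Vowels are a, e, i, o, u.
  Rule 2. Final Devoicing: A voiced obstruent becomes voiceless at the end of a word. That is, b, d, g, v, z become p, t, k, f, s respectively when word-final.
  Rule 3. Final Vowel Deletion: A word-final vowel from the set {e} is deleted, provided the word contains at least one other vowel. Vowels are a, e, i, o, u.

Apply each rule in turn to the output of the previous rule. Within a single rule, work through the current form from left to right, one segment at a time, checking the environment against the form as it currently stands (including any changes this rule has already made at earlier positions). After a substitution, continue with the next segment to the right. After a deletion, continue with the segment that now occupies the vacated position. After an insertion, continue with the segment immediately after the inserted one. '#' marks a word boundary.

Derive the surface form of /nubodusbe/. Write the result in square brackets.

[nuvozusb]

Rule 1 Spirantization: [nubodusbe] → [nuvozusbe]
Rule 2 Final Devoicing: no change — [nuvozusbe]
Rule 3 Final Vowel Deletion: [nuvozusbe] → [nuvozusb]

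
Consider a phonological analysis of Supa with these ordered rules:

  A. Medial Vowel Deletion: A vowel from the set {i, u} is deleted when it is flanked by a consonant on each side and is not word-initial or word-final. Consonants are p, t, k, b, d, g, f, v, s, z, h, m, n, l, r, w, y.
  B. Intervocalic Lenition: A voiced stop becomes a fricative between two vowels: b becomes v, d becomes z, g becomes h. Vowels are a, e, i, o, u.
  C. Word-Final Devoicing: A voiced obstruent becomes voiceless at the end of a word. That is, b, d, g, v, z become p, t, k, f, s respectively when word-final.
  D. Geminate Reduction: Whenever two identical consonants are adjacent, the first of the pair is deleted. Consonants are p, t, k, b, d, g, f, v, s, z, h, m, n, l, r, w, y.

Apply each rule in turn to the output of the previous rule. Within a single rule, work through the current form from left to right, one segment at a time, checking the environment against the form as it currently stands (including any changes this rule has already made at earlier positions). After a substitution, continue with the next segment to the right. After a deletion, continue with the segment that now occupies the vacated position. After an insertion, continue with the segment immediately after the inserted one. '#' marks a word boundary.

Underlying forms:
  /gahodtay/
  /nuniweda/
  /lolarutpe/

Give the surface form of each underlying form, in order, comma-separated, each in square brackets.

/gahodtay/:
  A Medial Vowel Deletion: no change — [gahodtay]
  B Intervocalic Lenition: no change — [gahodtay]
  C Word-Final Devoicing: no change — [gahodtay]
  D Geminate Reduction: no change — [gahodtay]
/nuniweda/:
  A Medial Vowel Deletion: [nuniweda] → [nnweda]
  B Intervocalic Lenition: [nnweda] → [nnweza]
  C Word-Final Devoicing: no change — [nnweza]
  D Geminate Reduction: [nnweza] → [nweza]
/lolarutpe/:
  A Medial Vowel Deletion: [lolarutpe] → [lolartpe]
  B Intervocalic Lenition: no change — [lolartpe]
  C Word-Final Devoicing: no change — [lolartpe]
  D Geminate Reduction: no change — [lolartpe]

[gahodtay], [nweza], [lolartpe]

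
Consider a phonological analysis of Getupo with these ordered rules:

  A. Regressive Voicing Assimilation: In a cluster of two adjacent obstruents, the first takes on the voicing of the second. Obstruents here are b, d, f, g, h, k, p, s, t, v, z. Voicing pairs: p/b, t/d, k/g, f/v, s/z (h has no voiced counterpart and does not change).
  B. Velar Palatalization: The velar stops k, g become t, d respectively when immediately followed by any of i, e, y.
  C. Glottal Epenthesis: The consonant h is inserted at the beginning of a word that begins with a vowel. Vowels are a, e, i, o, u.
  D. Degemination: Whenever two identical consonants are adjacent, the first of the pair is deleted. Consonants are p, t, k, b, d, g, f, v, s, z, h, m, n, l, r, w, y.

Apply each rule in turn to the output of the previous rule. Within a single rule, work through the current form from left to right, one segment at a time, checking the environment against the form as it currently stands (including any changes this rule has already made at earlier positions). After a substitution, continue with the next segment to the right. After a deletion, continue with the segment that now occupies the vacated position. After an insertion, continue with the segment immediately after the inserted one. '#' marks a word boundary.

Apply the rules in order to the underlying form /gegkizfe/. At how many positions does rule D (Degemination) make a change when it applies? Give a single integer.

A Regressive Voicing Assimilation: [gegkizfe] → [gekkisfe]
B Velar Palatalization: [gekkisfe] → [dektisfe]
C Glottal Epenthesis: no change — [dektisfe]
D Degemination: no change — [dektisfe]
Rule D changed 0 position(s).

0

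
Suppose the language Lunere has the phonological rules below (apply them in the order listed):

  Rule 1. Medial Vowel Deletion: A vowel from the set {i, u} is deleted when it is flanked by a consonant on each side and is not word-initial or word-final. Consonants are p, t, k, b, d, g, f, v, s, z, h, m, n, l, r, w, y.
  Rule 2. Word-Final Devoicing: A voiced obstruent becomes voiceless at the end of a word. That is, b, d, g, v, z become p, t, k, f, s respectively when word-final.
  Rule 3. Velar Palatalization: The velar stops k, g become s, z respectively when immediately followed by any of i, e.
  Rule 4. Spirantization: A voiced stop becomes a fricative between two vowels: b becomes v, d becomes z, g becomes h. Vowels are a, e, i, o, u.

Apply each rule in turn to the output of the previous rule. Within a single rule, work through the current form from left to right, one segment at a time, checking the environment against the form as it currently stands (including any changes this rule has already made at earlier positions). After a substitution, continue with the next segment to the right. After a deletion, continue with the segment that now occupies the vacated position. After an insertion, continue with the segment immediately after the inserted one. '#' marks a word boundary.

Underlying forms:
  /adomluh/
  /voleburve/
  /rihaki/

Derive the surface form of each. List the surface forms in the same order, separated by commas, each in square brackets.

/adomluh/:
  Rule 1 Medial Vowel Deletion: [adomluh] → [adomlh]
  Rule 2 Word-Final Devoicing: no change — [adomlh]
  Rule 3 Velar Palatalization: no change — [adomlh]
  Rule 4 Spirantization: [adomlh] → [azomlh]
/voleburve/:
  Rule 1 Medial Vowel Deletion: [voleburve] → [volebrve]
  Rule 2 Word-Final Devoicing: no change — [volebrve]
  Rule 3 Velar Palatalization: no change — [volebrve]
  Rule 4 Spirantization: no change — [volebrve]
/rihaki/:
  Rule 1 Medial Vowel Deletion: [rihaki] → [rhaki]
  Rule 2 Word-Final Devoicing: no change — [rhaki]
  Rule 3 Velar Palatalization: [rhaki] → [rhasi]
  Rule 4 Spirantization: no change — [rhasi]

[azomlh], [volebrve], [rhasi]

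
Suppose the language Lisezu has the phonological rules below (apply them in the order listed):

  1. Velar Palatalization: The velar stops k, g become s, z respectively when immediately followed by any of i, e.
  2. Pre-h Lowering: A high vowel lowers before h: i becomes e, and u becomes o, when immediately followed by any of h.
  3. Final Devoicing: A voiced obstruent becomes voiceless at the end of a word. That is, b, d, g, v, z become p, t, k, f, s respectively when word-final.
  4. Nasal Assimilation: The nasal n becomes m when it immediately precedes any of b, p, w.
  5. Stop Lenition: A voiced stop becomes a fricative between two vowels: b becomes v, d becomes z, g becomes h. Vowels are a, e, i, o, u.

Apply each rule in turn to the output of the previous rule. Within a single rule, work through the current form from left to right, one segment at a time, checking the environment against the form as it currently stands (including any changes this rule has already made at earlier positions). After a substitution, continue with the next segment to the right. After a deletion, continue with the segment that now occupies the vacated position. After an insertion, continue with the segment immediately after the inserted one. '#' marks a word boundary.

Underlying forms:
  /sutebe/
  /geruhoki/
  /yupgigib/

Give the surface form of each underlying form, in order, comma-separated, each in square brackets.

[suteve], [zerohosi], [yupzizip]

/sutebe/:
  1 Velar Palatalization: no change — [sutebe]
  2 Pre-h Lowering: no change — [sutebe]
  3 Final Devoicing: no change — [sutebe]
  4 Nasal Assimilation: no change — [sutebe]
  5 Stop Lenition: [sutebe] → [suteve]
/geruhoki/:
  1 Velar Palatalization: [geruhoki] → [zeruhosi]
  2 Pre-h Lowering: [zeruhosi] → [zerohosi]
  3 Final Devoicing: no change — [zerohosi]
  4 Nasal Assimilation: no change — [zerohosi]
  5 Stop Lenition: no change — [zerohosi]
/yupgigib/:
  1 Velar Palatalization: [yupgigib] → [yupzizib]
  2 Pre-h Lowering: no change — [yupzizib]
  3 Final Devoicing: [yupzizib] → [yupzizip]
  4 Nasal Assimilation: no change — [yupzizip]
  5 Stop Lenition: no change — [yupzizip]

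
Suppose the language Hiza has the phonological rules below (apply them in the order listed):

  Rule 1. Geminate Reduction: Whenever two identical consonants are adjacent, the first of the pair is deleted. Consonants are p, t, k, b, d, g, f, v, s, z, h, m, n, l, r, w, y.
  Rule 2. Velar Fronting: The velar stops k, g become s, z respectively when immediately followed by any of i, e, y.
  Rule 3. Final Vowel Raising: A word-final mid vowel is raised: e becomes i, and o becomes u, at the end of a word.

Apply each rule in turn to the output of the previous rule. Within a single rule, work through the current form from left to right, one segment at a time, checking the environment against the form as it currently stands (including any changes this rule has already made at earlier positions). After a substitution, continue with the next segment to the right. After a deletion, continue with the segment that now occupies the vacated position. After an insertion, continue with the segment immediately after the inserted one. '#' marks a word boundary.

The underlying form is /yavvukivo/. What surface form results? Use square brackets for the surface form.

[yavusivu]

Rule 1 Geminate Reduction: [yavvukivo] → [yavukivo]
Rule 2 Velar Fronting: [yavukivo] → [yavusivo]
Rule 3 Final Vowel Raising: [yavusivo] → [yavusivu]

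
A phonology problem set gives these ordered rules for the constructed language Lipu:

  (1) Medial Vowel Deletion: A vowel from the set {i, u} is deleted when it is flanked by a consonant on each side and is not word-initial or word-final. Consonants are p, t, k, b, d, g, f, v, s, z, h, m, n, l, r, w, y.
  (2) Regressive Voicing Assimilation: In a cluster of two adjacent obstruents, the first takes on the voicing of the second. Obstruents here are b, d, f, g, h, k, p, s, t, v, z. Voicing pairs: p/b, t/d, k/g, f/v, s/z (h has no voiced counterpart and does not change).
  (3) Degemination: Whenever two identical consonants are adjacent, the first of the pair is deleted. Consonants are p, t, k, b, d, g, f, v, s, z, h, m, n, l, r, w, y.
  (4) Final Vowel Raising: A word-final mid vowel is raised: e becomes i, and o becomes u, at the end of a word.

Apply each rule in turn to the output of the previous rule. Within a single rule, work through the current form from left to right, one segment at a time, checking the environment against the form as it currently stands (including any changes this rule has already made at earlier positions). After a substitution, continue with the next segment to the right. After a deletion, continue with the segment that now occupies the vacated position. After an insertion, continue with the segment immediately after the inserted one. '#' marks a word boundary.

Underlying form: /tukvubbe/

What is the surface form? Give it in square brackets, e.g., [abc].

[tgvbi]

(1) Medial Vowel Deletion: [tukvubbe] → [tkvbbe]
(2) Regressive Voicing Assimilation: [tkvbbe] → [tgvbbe]
(3) Degemination: [tgvbbe] → [tgvbe]
(4) Final Vowel Raising: [tgvbe] → [tgvbi]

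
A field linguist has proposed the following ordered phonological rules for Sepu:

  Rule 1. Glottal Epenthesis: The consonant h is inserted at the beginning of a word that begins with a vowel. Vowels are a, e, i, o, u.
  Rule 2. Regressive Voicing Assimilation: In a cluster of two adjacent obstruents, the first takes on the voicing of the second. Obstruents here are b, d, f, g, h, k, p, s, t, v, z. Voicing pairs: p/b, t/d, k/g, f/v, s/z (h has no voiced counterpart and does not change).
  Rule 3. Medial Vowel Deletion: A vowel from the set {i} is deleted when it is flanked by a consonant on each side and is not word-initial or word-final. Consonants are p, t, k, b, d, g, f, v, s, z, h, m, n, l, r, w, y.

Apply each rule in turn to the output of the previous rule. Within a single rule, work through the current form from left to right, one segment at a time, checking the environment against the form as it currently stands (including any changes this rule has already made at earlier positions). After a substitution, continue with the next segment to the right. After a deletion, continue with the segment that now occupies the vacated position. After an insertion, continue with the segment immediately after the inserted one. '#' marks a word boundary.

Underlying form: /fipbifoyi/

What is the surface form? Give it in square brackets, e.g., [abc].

[fbbfoyi]

Rule 1 Glottal Epenthesis: no change — [fipbifoyi]
Rule 2 Regressive Voicing Assimilation: [fipbifoyi] → [fibbifoyi]
Rule 3 Medial Vowel Deletion: [fibbifoyi] → [fbbfoyi]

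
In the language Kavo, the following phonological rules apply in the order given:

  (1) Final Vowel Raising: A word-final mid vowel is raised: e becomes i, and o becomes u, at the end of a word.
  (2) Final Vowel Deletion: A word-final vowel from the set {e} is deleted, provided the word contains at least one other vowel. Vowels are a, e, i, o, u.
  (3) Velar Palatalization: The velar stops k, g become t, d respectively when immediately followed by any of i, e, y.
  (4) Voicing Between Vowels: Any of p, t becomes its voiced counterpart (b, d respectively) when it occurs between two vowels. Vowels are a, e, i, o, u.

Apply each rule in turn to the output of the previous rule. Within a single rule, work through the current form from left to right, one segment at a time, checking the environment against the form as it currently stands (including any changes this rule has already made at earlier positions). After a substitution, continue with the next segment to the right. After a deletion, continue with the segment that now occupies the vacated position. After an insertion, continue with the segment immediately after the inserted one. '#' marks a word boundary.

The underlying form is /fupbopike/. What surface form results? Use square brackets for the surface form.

(1) Final Vowel Raising: [fupbopike] → [fupbopiki]
(2) Final Vowel Deletion: no change — [fupbopiki]
(3) Velar Palatalization: [fupbopiki] → [fupbopiti]
(4) Voicing Between Vowels: [fupbopiti] → [fupbobidi]

[fupbobidi]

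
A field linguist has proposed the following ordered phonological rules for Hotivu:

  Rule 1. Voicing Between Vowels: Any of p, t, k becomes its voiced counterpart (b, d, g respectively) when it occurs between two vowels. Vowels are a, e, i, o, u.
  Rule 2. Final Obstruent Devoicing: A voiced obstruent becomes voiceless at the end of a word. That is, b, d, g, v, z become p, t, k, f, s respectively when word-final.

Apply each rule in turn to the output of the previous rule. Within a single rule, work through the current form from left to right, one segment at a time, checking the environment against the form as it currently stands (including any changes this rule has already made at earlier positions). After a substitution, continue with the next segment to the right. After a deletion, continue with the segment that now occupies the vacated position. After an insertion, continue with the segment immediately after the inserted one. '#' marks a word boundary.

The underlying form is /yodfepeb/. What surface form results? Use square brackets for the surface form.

[yodfebep]

Rule 1 Voicing Between Vowels: [yodfepeb] → [yodfebeb]
Rule 2 Final Obstruent Devoicing: [yodfebeb] → [yodfebep]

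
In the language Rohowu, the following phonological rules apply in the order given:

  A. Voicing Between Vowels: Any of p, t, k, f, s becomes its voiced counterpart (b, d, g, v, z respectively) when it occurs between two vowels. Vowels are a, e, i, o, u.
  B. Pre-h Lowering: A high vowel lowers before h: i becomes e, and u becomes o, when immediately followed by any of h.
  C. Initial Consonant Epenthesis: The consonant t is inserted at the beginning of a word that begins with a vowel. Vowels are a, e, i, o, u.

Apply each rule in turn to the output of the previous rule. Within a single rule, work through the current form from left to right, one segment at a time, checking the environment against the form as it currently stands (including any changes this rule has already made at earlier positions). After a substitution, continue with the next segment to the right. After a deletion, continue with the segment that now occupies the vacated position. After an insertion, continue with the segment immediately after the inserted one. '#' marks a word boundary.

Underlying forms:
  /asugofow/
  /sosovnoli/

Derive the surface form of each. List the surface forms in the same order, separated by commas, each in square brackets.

/asugofow/:
  A Voicing Between Vowels: [asugofow] → [azugovow]
  B Pre-h Lowering: no change — [azugovow]
  C Initial Consonant Epenthesis: [azugovow] → [tazugovow]
/sosovnoli/:
  A Voicing Between Vowels: [sosovnoli] → [sozovnoli]
  B Pre-h Lowering: no change — [sozovnoli]
  C Initial Consonant Epenthesis: no change — [sozovnoli]

[tazugovow], [sozovnoli]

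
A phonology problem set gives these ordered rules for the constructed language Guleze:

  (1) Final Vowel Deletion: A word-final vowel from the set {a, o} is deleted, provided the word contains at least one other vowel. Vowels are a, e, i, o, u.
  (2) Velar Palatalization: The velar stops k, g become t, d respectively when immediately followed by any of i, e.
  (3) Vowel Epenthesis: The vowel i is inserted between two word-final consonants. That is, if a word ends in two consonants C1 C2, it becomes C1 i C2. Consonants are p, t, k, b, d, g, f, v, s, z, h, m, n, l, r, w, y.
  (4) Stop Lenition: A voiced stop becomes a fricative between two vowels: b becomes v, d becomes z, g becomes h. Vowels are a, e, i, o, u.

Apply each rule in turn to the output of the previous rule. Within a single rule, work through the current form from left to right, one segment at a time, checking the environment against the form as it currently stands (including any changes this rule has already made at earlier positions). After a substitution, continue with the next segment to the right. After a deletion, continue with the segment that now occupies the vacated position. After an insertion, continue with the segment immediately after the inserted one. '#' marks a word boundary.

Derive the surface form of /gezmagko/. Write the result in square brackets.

(1) Final Vowel Deletion: [gezmagko] → [gezmagk]
(2) Velar Palatalization: [gezmagk] → [dezmagk]
(3) Vowel Epenthesis: [dezmagk] → [dezmagik]
(4) Stop Lenition: [dezmagik] → [dezmahik]

[dezmahik]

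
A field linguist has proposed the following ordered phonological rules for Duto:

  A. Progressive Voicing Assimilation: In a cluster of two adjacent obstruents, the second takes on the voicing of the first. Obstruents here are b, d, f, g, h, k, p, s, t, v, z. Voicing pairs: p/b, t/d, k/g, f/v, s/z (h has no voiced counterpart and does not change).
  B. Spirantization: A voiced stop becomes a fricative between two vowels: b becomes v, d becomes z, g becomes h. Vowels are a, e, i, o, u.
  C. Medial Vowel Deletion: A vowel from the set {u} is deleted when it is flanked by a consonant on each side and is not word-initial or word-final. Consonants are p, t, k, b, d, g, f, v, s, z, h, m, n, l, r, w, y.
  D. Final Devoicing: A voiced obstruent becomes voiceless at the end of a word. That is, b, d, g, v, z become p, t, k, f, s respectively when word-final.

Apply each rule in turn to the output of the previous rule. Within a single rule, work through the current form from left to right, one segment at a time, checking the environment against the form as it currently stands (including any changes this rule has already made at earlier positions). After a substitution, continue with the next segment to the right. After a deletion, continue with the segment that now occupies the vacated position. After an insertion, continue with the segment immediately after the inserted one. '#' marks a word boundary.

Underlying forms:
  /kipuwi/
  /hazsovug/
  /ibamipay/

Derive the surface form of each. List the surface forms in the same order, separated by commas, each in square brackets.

[kipwi], [hazzovk], [ivamipay]

/kipuwi/:
  A Progressive Voicing Assimilation: no change — [kipuwi]
  B Spirantization: no change — [kipuwi]
  C Medial Vowel Deletion: [kipuwi] → [kipwi]
  D Final Devoicing: no change — [kipwi]
/hazsovug/:
  A Progressive Voicing Assimilation: [hazsovug] → [hazzovug]
  B Spirantization: no change — [hazzovug]
  C Medial Vowel Deletion: [hazzovug] → [hazzovg]
  D Final Devoicing: [hazzovg] → [hazzovk]
/ibamipay/:
  A Progressive Voicing Assimilation: no change — [ibamipay]
  B Spirantization: [ibamipay] → [ivamipay]
  C Medial Vowel Deletion: no change — [ivamipay]
  D Final Devoicing: no change — [ivamipay]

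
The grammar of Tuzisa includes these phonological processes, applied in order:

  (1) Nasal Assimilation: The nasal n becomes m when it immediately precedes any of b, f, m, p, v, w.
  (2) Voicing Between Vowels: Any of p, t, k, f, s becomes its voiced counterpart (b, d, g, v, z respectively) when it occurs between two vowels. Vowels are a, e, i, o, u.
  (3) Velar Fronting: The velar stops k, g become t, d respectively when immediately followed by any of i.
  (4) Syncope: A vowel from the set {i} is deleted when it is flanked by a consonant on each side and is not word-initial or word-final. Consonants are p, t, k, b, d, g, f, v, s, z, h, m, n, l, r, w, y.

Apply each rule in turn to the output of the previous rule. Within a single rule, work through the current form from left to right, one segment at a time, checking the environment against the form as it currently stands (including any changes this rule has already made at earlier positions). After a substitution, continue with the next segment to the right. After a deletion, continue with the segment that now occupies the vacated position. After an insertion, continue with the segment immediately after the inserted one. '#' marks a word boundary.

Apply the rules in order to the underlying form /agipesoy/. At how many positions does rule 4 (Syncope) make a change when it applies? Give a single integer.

1

(1) Nasal Assimilation: no change — [agipesoy]
(2) Voicing Between Vowels: [agipesoy] → [agibezoy]
(3) Velar Fronting: [agibezoy] → [adibezoy]
(4) Syncope: [adibezoy] → [adbezoy]
Rule 4 changed 1 position(s).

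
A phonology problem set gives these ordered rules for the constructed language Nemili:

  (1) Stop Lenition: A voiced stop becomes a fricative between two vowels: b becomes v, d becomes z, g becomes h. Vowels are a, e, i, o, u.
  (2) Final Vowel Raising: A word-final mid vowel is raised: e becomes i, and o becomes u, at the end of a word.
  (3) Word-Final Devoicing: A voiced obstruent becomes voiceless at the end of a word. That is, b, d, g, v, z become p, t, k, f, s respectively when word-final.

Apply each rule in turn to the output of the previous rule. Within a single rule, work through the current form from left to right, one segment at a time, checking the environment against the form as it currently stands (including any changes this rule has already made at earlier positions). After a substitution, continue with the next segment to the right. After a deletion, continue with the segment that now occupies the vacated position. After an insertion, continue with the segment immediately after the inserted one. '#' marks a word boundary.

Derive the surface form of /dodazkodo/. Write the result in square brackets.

[dozazkozu]

(1) Stop Lenition: [dodazkodo] → [dozazkozo]
(2) Final Vowel Raising: [dozazkozo] → [dozazkozu]
(3) Word-Final Devoicing: no change — [dozazkozu]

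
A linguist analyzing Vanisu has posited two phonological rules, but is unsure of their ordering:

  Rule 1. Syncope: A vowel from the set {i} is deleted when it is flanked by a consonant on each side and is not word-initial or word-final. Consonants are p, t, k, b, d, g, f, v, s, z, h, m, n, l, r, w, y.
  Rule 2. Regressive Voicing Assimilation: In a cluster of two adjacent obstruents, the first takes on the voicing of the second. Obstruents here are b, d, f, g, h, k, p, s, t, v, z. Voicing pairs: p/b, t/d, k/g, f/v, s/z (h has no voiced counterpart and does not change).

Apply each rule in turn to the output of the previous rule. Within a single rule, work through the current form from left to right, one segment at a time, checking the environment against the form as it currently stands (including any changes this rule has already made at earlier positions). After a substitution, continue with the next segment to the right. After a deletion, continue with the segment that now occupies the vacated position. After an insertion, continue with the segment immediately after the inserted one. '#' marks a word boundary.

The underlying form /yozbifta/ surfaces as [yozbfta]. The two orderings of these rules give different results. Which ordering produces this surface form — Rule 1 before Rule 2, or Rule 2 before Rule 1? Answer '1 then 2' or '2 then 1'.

2 then 1

Order 1 then 2:
  1 Syncope: [yozbifta] → [yozbfta]
  2 Regressive Voicing Assimilation: [yozbfta] → [yozpfta]
  result: [yozpfta]
Order 2 then 1:
  2 Regressive Voicing Assimilation: no change — [yozbifta]
  1 Syncope: [yozbifta] → [yozbfta]
  result: [yozbfta]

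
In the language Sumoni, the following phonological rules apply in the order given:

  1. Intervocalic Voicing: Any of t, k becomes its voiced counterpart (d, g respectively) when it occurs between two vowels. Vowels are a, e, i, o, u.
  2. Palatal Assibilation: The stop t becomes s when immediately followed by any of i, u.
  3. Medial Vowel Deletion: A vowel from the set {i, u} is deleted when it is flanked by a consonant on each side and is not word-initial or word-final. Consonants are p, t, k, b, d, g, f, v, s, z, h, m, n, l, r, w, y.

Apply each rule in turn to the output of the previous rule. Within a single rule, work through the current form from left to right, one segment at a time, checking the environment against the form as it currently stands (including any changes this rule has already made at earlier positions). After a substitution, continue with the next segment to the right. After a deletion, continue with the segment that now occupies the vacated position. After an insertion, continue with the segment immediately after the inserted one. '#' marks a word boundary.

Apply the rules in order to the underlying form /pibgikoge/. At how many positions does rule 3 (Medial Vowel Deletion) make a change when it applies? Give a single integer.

1 Intervocalic Voicing: [pibgikoge] → [pibgigoge]
2 Palatal Assibilation: no change — [pibgigoge]
3 Medial Vowel Deletion: [pibgigoge] → [pbggoge]
Rule 3 changed 2 position(s).

2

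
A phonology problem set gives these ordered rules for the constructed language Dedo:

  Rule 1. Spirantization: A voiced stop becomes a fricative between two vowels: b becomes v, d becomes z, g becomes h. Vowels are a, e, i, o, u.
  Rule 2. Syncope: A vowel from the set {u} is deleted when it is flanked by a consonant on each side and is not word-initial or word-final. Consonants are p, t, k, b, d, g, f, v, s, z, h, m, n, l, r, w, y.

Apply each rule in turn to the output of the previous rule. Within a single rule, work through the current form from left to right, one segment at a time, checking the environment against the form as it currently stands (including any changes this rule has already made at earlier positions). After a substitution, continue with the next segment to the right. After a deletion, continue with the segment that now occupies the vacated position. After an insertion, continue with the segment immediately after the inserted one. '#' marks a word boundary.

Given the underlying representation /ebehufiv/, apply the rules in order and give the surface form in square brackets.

Rule 1 Spirantization: [ebehufiv] → [evehufiv]
Rule 2 Syncope: [evehufiv] → [evehfiv]

[evehfiv]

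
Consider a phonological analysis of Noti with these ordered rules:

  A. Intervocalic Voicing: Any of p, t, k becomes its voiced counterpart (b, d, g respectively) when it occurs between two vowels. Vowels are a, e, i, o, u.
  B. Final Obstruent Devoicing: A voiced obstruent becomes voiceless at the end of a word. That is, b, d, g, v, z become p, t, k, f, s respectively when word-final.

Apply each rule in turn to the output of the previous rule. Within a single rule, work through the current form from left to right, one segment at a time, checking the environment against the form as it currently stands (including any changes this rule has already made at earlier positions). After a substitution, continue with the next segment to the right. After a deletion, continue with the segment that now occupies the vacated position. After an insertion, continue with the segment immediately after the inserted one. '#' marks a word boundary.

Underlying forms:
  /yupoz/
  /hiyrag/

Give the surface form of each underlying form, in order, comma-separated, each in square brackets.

[yubos], [hiyrak]

/yupoz/:
  A Intervocalic Voicing: [yupoz] → [yuboz]
  B Final Obstruent Devoicing: [yuboz] → [yubos]
/hiyrag/:
  A Intervocalic Voicing: no change — [hiyrag]
  B Final Obstruent Devoicing: [hiyrag] → [hiyrak]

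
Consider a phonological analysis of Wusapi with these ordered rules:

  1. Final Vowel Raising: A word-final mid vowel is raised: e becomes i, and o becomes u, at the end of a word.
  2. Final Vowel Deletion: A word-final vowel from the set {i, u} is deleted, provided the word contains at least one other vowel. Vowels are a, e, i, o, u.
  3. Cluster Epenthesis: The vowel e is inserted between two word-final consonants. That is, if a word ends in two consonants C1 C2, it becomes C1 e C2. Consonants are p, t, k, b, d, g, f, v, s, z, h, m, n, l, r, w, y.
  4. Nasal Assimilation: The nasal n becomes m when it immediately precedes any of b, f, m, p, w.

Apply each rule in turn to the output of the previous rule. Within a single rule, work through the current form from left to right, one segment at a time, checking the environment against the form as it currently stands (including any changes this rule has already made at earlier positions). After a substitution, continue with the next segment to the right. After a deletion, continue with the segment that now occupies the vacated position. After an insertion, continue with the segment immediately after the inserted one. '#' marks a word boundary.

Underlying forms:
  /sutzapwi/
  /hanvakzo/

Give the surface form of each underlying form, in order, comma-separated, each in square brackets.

[sutzapew], [hanvakez]

/sutzapwi/:
  1 Final Vowel Raising: no change — [sutzapwi]
  2 Final Vowel Deletion: [sutzapwi] → [sutzapw]
  3 Cluster Epenthesis: [sutzapw] → [sutzapew]
  4 Nasal Assimilation: no change — [sutzapew]
/hanvakzo/:
  1 Final Vowel Raising: [hanvakzo] → [hanvakzu]
  2 Final Vowel Deletion: [hanvakzu] → [hanvakz]
  3 Cluster Epenthesis: [hanvakz] → [hanvakez]
  4 Nasal Assimilation: no change — [hanvakez]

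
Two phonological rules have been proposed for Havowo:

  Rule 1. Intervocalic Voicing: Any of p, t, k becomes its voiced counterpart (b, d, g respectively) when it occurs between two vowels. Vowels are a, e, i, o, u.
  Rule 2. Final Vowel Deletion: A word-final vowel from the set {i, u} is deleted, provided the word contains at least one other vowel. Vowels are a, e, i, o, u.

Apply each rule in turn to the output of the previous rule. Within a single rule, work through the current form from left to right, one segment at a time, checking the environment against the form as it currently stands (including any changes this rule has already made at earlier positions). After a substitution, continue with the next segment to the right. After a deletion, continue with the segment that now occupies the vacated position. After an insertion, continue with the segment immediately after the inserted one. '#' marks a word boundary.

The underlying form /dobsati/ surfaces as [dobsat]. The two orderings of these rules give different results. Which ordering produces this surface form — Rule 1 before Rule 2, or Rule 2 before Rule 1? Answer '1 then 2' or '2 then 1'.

Order 1 then 2:
  1 Intervocalic Voicing: [dobsati] → [dobsadi]
  2 Final Vowel Deletion: [dobsadi] → [dobsad]
  result: [dobsad]
Order 2 then 1:
  2 Final Vowel Deletion: [dobsati] → [dobsat]
  1 Intervocalic Voicing: no change — [dobsat]
  result: [dobsat]

2 then 1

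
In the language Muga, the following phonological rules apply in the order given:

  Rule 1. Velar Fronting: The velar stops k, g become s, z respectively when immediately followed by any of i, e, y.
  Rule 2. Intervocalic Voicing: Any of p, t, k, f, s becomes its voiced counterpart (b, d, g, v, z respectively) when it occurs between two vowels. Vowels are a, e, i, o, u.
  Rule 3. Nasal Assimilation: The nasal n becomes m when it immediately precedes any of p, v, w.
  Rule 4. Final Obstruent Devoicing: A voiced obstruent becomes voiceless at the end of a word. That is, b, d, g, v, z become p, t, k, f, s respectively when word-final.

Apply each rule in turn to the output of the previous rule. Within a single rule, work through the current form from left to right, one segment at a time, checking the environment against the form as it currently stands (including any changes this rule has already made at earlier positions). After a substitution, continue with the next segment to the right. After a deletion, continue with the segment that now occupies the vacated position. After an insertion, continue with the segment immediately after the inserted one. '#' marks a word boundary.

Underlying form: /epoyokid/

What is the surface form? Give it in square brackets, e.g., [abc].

Rule 1 Velar Fronting: [epoyokid] → [epoyosid]
Rule 2 Intervocalic Voicing: [epoyosid] → [eboyozid]
Rule 3 Nasal Assimilation: no change — [eboyozid]
Rule 4 Final Obstruent Devoicing: [eboyozid] → [eboyozit]

[eboyozit]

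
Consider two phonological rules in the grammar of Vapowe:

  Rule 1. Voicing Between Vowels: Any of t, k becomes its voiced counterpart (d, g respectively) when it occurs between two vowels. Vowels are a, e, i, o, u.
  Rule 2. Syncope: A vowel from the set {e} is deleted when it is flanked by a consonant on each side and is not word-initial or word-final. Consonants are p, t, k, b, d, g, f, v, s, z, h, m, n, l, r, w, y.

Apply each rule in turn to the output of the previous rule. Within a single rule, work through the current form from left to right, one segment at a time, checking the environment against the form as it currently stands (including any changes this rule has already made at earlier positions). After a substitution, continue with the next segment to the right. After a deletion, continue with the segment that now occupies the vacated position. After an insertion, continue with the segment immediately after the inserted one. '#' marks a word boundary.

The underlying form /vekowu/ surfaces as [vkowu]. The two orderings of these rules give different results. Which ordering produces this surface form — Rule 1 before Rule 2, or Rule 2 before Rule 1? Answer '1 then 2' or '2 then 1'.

Order 1 then 2:
  1 Voicing Between Vowels: [vekowu] → [vegowu]
  2 Syncope: [vegowu] → [vgowu]
  result: [vgowu]
Order 2 then 1:
  2 Syncope: [vekowu] → [vkowu]
  1 Voicing Between Vowels: no change — [vkowu]
  result: [vkowu]

2 then 1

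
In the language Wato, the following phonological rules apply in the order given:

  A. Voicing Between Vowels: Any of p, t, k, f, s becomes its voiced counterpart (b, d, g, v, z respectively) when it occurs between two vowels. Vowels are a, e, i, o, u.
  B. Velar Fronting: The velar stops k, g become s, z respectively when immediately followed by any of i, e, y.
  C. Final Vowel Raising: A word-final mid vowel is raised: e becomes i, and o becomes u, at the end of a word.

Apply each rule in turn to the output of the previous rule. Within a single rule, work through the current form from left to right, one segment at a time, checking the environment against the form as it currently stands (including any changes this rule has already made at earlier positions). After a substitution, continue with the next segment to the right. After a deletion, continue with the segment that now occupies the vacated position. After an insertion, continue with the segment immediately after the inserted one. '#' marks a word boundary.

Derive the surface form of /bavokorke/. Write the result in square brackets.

[bavogorsi]

A Voicing Between Vowels: [bavokorke] → [bavogorke]
B Velar Fronting: [bavogorke] → [bavogorse]
C Final Vowel Raising: [bavogorse] → [bavogorsi]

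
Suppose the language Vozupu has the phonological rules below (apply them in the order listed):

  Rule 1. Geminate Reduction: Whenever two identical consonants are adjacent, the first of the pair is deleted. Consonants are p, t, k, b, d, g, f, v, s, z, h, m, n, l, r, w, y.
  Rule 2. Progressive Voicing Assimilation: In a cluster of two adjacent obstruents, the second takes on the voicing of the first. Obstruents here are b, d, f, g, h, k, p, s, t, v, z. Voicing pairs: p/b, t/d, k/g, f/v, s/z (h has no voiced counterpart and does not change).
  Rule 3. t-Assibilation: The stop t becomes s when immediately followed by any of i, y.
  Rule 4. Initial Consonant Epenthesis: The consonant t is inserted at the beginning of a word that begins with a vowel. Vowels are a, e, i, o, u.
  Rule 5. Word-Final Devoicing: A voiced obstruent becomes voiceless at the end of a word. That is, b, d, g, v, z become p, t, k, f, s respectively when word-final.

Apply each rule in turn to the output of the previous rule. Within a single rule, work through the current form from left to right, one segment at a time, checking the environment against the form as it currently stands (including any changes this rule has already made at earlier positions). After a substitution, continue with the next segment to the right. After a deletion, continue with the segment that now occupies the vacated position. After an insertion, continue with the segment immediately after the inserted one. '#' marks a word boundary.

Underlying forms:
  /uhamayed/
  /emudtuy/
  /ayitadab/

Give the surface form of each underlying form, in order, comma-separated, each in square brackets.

/uhamayed/:
  Rule 1 Geminate Reduction: no change — [uhamayed]
  Rule 2 Progressive Voicing Assimilation: no change — [uhamayed]
  Rule 3 t-Assibilation: no change — [uhamayed]
  Rule 4 Initial Consonant Epenthesis: [uhamayed] → [tuhamayed]
  Rule 5 Word-Final Devoicing: [tuhamayed] → [tuhamayet]
/emudtuy/:
  Rule 1 Geminate Reduction: no change — [emudtuy]
  Rule 2 Progressive Voicing Assimilation: [emudtuy] → [emudduy]
  Rule 3 t-Assibilation: no change — [emudduy]
  Rule 4 Initial Consonant Epenthesis: [emudduy] → [temudduy]
  Rule 5 Word-Final Devoicing: no change — [temudduy]
/ayitadab/:
  Rule 1 Geminate Reduction: no change — [ayitadab]
  Rule 2 Progressive Voicing Assimilation: no change — [ayitadab]
  Rule 3 t-Assibilation: no change — [ayitadab]
  Rule 4 Initial Consonant Epenthesis: [ayitadab] → [tayitadab]
  Rule 5 Word-Final Devoicing: [tayitadab] → [tayitadap]

[tuhamayet], [temudduy], [tayitadap]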